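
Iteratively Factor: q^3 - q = (q + 1)*(q^2 - q) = q*(q + 1)*(q - 1)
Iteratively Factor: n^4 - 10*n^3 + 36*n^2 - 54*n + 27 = (n - 3)*(n^3 - 7*n^2 + 15*n - 9) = (n - 3)^2*(n^2 - 4*n + 3) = (n - 3)^2*(n - 1)*(n - 3)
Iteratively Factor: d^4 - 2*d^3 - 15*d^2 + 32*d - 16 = (d - 4)*(d^3 + 2*d^2 - 7*d + 4) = (d - 4)*(d - 1)*(d^2 + 3*d - 4) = (d - 4)*(d - 1)^2*(d + 4)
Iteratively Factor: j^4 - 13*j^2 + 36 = (j - 3)*(j^3 + 3*j^2 - 4*j - 12) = (j - 3)*(j + 3)*(j^2 - 4) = (j - 3)*(j - 2)*(j + 3)*(j + 2)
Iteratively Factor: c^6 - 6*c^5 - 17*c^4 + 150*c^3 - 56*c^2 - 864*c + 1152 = (c - 3)*(c^5 - 3*c^4 - 26*c^3 + 72*c^2 + 160*c - 384) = (c - 4)*(c - 3)*(c^4 + c^3 - 22*c^2 - 16*c + 96) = (c - 4)*(c - 3)*(c + 3)*(c^3 - 2*c^2 - 16*c + 32) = (c - 4)^2*(c - 3)*(c + 3)*(c^2 + 2*c - 8) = (c - 4)^2*(c - 3)*(c + 3)*(c + 4)*(c - 2)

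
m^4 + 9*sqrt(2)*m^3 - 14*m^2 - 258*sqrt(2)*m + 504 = (m - 3*sqrt(2))*(m - sqrt(2))*(m + 6*sqrt(2))*(m + 7*sqrt(2))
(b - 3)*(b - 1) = b^2 - 4*b + 3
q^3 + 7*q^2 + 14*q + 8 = (q + 1)*(q + 2)*(q + 4)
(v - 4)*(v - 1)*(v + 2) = v^3 - 3*v^2 - 6*v + 8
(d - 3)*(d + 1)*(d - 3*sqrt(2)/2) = d^3 - 3*sqrt(2)*d^2/2 - 2*d^2 - 3*d + 3*sqrt(2)*d + 9*sqrt(2)/2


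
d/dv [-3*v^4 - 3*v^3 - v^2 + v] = -12*v^3 - 9*v^2 - 2*v + 1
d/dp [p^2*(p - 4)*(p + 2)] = 2*p*(2*p^2 - 3*p - 8)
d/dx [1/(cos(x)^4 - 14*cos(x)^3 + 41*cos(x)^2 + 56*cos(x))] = 2*(2*cos(x)^3 - 21*cos(x)^2 + 41*cos(x) + 28)*sin(x)/((cos(x)^3 - 14*cos(x)^2 + 41*cos(x) + 56)^2*cos(x)^2)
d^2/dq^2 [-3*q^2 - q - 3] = -6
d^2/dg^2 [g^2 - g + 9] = 2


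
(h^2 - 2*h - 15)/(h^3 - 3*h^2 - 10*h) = (h + 3)/(h*(h + 2))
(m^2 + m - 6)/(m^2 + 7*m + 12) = (m - 2)/(m + 4)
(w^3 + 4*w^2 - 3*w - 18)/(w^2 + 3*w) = w + 1 - 6/w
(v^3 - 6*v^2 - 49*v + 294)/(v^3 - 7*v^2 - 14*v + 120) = (v^2 - 49)/(v^2 - v - 20)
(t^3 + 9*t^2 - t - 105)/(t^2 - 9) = (t^2 + 12*t + 35)/(t + 3)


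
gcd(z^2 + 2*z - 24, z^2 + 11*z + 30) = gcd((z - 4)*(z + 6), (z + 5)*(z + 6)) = z + 6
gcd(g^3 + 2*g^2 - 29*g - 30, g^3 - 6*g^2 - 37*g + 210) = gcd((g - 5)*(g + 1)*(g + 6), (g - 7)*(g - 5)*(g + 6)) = g^2 + g - 30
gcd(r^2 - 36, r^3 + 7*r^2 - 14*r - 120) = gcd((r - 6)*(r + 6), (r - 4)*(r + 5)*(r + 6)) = r + 6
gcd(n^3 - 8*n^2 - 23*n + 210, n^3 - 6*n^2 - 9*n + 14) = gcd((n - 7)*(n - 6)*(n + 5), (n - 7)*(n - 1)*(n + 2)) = n - 7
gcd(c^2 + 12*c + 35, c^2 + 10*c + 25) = c + 5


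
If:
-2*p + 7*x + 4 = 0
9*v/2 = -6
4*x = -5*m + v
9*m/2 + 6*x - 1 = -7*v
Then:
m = -37/9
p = 1355/72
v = -4/3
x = 173/36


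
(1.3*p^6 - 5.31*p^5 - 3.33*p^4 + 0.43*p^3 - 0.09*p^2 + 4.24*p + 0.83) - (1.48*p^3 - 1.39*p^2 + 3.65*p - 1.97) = 1.3*p^6 - 5.31*p^5 - 3.33*p^4 - 1.05*p^3 + 1.3*p^2 + 0.59*p + 2.8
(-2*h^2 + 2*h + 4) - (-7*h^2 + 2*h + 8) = 5*h^2 - 4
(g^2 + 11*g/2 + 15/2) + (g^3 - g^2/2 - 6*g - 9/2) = g^3 + g^2/2 - g/2 + 3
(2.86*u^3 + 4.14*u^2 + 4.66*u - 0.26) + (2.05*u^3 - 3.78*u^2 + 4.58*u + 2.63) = 4.91*u^3 + 0.36*u^2 + 9.24*u + 2.37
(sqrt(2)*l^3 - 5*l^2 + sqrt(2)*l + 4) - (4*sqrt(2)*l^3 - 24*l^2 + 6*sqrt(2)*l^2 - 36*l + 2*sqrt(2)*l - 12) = -3*sqrt(2)*l^3 - 6*sqrt(2)*l^2 + 19*l^2 - sqrt(2)*l + 36*l + 16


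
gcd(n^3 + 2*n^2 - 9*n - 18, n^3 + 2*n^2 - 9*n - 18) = n^3 + 2*n^2 - 9*n - 18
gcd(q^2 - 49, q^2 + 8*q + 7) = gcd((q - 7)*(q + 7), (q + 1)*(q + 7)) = q + 7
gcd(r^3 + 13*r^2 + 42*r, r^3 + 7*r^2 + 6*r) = r^2 + 6*r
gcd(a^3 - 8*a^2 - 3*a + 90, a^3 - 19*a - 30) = a^2 - 2*a - 15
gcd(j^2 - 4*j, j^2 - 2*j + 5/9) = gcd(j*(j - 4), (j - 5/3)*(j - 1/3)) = 1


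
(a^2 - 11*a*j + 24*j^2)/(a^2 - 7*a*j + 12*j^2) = (a - 8*j)/(a - 4*j)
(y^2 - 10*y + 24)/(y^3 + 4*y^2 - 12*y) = (y^2 - 10*y + 24)/(y*(y^2 + 4*y - 12))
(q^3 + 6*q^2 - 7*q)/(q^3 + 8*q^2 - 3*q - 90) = q*(q^2 + 6*q - 7)/(q^3 + 8*q^2 - 3*q - 90)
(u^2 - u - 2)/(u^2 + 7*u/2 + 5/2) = 2*(u - 2)/(2*u + 5)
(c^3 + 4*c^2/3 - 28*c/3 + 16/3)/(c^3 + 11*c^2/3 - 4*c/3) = (3*c^2 - 8*c + 4)/(c*(3*c - 1))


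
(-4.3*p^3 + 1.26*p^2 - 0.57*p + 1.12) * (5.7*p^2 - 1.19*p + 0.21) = -24.51*p^5 + 12.299*p^4 - 5.6514*p^3 + 7.3269*p^2 - 1.4525*p + 0.2352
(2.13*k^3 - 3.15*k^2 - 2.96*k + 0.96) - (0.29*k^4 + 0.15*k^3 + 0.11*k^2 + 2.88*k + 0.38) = -0.29*k^4 + 1.98*k^3 - 3.26*k^2 - 5.84*k + 0.58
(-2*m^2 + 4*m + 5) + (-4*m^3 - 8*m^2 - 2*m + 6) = -4*m^3 - 10*m^2 + 2*m + 11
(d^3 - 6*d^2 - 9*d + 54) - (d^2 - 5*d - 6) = d^3 - 7*d^2 - 4*d + 60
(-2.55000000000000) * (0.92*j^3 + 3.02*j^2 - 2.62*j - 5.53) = -2.346*j^3 - 7.701*j^2 + 6.681*j + 14.1015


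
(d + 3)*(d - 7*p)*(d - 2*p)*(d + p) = d^4 - 8*d^3*p + 3*d^3 + 5*d^2*p^2 - 24*d^2*p + 14*d*p^3 + 15*d*p^2 + 42*p^3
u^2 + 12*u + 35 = (u + 5)*(u + 7)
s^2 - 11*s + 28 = (s - 7)*(s - 4)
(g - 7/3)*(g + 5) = g^2 + 8*g/3 - 35/3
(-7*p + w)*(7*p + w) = -49*p^2 + w^2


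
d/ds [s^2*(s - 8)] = s*(3*s - 16)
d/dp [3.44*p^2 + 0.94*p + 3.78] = 6.88*p + 0.94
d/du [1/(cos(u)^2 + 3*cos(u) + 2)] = (2*cos(u) + 3)*sin(u)/(cos(u)^2 + 3*cos(u) + 2)^2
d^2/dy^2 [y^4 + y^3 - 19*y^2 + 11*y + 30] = 12*y^2 + 6*y - 38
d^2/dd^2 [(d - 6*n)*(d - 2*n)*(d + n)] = 6*d - 14*n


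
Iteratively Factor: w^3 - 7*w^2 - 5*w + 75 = (w - 5)*(w^2 - 2*w - 15) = (w - 5)^2*(w + 3)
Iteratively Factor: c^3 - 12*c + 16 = (c - 2)*(c^2 + 2*c - 8) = (c - 2)*(c + 4)*(c - 2)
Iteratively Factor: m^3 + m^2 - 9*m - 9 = (m - 3)*(m^2 + 4*m + 3) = (m - 3)*(m + 1)*(m + 3)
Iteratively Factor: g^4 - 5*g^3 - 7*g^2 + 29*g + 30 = (g + 1)*(g^3 - 6*g^2 - g + 30) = (g - 3)*(g + 1)*(g^2 - 3*g - 10) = (g - 3)*(g + 1)*(g + 2)*(g - 5)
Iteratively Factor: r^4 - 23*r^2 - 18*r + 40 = (r - 5)*(r^3 + 5*r^2 + 2*r - 8) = (r - 5)*(r + 2)*(r^2 + 3*r - 4) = (r - 5)*(r + 2)*(r + 4)*(r - 1)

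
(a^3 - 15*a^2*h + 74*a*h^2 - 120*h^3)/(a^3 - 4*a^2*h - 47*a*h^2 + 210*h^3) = (a - 4*h)/(a + 7*h)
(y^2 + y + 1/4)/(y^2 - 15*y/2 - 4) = (y + 1/2)/(y - 8)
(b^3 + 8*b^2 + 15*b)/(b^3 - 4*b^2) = (b^2 + 8*b + 15)/(b*(b - 4))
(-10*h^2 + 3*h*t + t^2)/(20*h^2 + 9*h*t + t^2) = (-2*h + t)/(4*h + t)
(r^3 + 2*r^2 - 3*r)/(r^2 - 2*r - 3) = r*(-r^2 - 2*r + 3)/(-r^2 + 2*r + 3)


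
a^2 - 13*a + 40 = (a - 8)*(a - 5)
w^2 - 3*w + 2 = (w - 2)*(w - 1)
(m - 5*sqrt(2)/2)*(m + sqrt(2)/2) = m^2 - 2*sqrt(2)*m - 5/2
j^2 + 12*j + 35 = (j + 5)*(j + 7)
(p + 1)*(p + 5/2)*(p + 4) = p^3 + 15*p^2/2 + 33*p/2 + 10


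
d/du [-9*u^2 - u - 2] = -18*u - 1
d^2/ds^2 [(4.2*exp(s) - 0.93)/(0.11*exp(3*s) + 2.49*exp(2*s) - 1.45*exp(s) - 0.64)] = (0.20328*exp(6*s) + 3.349863*exp(5*s) + 25.9180229999999*exp(4*s) - 3.75976199999999*exp(3*s) + 49.642767*exp(2*s) - 11.781117*exp(s) + 2.58336)*exp(s)/(0.001331*exp(9*s) + 0.090387*exp(8*s) + 1.993398*exp(7*s) + 13.032087*exp(6*s) - 27.328386*exp(5*s) + 4.413963*exp(4*s) + 10.950863*exp(3*s) - 0.977087999999999*exp(2*s) - 1.78176*exp(s) - 0.262144)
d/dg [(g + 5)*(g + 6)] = 2*g + 11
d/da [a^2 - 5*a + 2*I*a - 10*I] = 2*a - 5 + 2*I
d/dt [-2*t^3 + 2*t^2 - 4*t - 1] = -6*t^2 + 4*t - 4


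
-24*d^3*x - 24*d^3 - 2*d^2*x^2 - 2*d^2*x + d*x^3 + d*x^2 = (-6*d + x)*(4*d + x)*(d*x + d)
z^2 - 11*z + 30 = (z - 6)*(z - 5)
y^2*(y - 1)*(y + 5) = y^4 + 4*y^3 - 5*y^2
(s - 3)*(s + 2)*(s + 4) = s^3 + 3*s^2 - 10*s - 24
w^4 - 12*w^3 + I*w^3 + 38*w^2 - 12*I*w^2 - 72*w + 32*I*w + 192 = (w - 8)*(w - 4)*(w - 2*I)*(w + 3*I)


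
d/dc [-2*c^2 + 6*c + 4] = 6 - 4*c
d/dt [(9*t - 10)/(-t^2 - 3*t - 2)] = (9*t^2 - 20*t - 48)/(t^4 + 6*t^3 + 13*t^2 + 12*t + 4)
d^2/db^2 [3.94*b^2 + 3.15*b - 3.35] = 7.88000000000000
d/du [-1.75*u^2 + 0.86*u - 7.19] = 0.86 - 3.5*u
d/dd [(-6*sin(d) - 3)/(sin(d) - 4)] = 27*cos(d)/(sin(d) - 4)^2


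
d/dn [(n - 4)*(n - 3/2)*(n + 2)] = 3*n^2 - 7*n - 5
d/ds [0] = 0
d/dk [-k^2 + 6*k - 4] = 6 - 2*k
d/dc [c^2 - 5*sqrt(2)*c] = 2*c - 5*sqrt(2)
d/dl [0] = 0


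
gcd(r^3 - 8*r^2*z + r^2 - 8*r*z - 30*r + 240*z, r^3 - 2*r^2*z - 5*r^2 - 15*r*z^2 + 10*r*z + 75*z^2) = r - 5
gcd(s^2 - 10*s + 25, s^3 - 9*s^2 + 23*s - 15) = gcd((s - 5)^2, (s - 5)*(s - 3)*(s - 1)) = s - 5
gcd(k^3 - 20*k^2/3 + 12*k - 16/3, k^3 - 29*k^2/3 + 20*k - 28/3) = k^2 - 8*k/3 + 4/3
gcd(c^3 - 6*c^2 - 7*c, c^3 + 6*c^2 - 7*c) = c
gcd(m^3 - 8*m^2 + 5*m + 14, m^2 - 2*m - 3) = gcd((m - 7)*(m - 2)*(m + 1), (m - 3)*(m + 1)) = m + 1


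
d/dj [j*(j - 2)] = 2*j - 2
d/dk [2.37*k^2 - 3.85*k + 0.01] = 4.74*k - 3.85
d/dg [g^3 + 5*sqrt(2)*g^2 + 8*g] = 3*g^2 + 10*sqrt(2)*g + 8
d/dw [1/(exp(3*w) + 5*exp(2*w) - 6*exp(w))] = (-3*exp(2*w) - 10*exp(w) + 6)*exp(-w)/(exp(2*w) + 5*exp(w) - 6)^2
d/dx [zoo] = 0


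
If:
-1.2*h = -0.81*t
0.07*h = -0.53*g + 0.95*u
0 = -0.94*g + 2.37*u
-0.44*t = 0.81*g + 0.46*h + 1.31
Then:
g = 0.81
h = -1.77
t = -2.62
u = 0.32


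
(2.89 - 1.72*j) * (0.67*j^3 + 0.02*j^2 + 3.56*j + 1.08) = -1.1524*j^4 + 1.9019*j^3 - 6.0654*j^2 + 8.4308*j + 3.1212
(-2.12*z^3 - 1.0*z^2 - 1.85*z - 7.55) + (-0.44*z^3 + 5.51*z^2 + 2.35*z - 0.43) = -2.56*z^3 + 4.51*z^2 + 0.5*z - 7.98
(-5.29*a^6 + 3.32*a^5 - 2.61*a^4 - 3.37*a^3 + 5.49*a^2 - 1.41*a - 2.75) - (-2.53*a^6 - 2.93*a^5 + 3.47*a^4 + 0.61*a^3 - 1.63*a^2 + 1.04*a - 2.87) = -2.76*a^6 + 6.25*a^5 - 6.08*a^4 - 3.98*a^3 + 7.12*a^2 - 2.45*a + 0.12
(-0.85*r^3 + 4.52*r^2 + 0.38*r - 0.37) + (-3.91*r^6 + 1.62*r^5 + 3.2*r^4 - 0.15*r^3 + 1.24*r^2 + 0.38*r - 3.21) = -3.91*r^6 + 1.62*r^5 + 3.2*r^4 - 1.0*r^3 + 5.76*r^2 + 0.76*r - 3.58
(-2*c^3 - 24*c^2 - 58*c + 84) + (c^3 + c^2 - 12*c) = -c^3 - 23*c^2 - 70*c + 84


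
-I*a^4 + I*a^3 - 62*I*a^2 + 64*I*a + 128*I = (a - 2)*(a - 8*I)*(a + 8*I)*(-I*a - I)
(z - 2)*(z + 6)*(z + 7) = z^3 + 11*z^2 + 16*z - 84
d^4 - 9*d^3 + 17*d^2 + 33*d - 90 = (d - 5)*(d - 3)^2*(d + 2)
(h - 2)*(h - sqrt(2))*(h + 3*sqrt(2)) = h^3 - 2*h^2 + 2*sqrt(2)*h^2 - 6*h - 4*sqrt(2)*h + 12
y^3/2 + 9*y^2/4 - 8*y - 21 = (y/2 + 1)*(y - 7/2)*(y + 6)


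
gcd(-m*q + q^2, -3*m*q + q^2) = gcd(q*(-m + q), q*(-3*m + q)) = q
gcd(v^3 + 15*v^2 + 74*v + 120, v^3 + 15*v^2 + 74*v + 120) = v^3 + 15*v^2 + 74*v + 120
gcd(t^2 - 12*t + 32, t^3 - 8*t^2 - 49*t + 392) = t - 8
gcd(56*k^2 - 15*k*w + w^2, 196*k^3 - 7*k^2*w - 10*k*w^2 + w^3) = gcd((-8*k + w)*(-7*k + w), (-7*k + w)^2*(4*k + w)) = -7*k + w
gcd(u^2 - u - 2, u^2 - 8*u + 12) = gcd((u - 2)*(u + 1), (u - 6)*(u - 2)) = u - 2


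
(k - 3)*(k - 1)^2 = k^3 - 5*k^2 + 7*k - 3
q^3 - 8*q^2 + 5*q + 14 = (q - 7)*(q - 2)*(q + 1)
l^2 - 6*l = l*(l - 6)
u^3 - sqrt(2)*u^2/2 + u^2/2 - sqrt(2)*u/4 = u*(u + 1/2)*(u - sqrt(2)/2)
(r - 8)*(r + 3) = r^2 - 5*r - 24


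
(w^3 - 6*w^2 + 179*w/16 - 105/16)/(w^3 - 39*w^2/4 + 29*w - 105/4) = (w - 5/4)/(w - 5)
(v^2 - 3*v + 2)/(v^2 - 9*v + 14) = (v - 1)/(v - 7)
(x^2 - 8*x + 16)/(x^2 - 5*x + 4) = (x - 4)/(x - 1)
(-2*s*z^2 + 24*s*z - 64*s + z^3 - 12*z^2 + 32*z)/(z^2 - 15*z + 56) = (-2*s*z + 8*s + z^2 - 4*z)/(z - 7)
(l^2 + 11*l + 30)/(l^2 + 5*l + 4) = (l^2 + 11*l + 30)/(l^2 + 5*l + 4)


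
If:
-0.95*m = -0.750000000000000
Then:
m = 0.79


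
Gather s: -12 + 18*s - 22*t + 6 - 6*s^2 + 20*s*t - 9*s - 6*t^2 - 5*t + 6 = -6*s^2 + s*(20*t + 9) - 6*t^2 - 27*t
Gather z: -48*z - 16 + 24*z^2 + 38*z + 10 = 24*z^2 - 10*z - 6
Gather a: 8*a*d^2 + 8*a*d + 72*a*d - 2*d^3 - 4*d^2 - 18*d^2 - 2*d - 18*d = a*(8*d^2 + 80*d) - 2*d^3 - 22*d^2 - 20*d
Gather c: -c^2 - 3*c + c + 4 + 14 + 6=-c^2 - 2*c + 24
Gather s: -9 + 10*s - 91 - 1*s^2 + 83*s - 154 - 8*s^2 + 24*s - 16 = -9*s^2 + 117*s - 270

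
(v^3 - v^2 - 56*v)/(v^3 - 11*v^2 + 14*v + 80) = v*(v + 7)/(v^2 - 3*v - 10)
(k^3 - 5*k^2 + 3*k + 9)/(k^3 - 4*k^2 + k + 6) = (k - 3)/(k - 2)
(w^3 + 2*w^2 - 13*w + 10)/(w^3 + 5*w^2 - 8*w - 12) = (w^2 + 4*w - 5)/(w^2 + 7*w + 6)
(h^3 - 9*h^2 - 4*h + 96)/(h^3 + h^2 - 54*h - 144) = (h - 4)/(h + 6)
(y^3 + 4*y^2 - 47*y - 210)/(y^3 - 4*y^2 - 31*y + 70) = (y + 6)/(y - 2)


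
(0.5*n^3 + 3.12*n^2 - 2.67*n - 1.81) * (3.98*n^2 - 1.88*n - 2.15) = 1.99*n^5 + 11.4776*n^4 - 17.5672*n^3 - 8.8922*n^2 + 9.1433*n + 3.8915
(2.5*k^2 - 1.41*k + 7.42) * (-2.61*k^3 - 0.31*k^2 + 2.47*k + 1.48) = -6.525*k^5 + 2.9051*k^4 - 12.7541*k^3 - 2.0829*k^2 + 16.2406*k + 10.9816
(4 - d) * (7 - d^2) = d^3 - 4*d^2 - 7*d + 28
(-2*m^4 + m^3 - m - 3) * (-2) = 4*m^4 - 2*m^3 + 2*m + 6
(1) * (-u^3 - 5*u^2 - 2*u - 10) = -u^3 - 5*u^2 - 2*u - 10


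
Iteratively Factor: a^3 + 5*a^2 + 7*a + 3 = (a + 1)*(a^2 + 4*a + 3) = (a + 1)*(a + 3)*(a + 1)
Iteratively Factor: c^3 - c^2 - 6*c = (c)*(c^2 - c - 6) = c*(c + 2)*(c - 3)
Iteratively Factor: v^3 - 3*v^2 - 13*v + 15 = (v + 3)*(v^2 - 6*v + 5) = (v - 1)*(v + 3)*(v - 5)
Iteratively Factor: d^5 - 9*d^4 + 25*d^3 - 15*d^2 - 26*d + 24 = (d - 4)*(d^4 - 5*d^3 + 5*d^2 + 5*d - 6) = (d - 4)*(d - 3)*(d^3 - 2*d^2 - d + 2) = (d - 4)*(d - 3)*(d + 1)*(d^2 - 3*d + 2) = (d - 4)*(d - 3)*(d - 2)*(d + 1)*(d - 1)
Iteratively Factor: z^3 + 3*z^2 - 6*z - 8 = (z + 1)*(z^2 + 2*z - 8) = (z + 1)*(z + 4)*(z - 2)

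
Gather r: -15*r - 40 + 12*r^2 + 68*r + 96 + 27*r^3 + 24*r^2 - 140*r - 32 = 27*r^3 + 36*r^2 - 87*r + 24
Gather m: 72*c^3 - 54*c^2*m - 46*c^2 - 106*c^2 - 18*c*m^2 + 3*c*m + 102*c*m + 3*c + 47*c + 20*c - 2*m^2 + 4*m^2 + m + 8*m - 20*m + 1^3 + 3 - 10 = 72*c^3 - 152*c^2 + 70*c + m^2*(2 - 18*c) + m*(-54*c^2 + 105*c - 11) - 6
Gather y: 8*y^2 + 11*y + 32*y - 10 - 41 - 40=8*y^2 + 43*y - 91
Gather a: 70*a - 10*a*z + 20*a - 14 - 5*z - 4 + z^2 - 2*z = a*(90 - 10*z) + z^2 - 7*z - 18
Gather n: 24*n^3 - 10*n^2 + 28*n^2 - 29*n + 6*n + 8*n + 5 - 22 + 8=24*n^3 + 18*n^2 - 15*n - 9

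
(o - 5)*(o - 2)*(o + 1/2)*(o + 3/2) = o^4 - 5*o^3 - 13*o^2/4 + 59*o/4 + 15/2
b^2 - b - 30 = (b - 6)*(b + 5)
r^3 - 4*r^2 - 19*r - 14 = (r - 7)*(r + 1)*(r + 2)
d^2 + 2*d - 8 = (d - 2)*(d + 4)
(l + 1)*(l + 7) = l^2 + 8*l + 7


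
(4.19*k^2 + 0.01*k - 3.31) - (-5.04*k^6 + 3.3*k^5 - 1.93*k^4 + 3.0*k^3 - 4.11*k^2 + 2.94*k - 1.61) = 5.04*k^6 - 3.3*k^5 + 1.93*k^4 - 3.0*k^3 + 8.3*k^2 - 2.93*k - 1.7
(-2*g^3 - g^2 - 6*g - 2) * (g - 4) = -2*g^4 + 7*g^3 - 2*g^2 + 22*g + 8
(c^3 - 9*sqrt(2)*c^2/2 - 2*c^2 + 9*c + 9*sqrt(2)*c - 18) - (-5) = c^3 - 9*sqrt(2)*c^2/2 - 2*c^2 + 9*c + 9*sqrt(2)*c - 13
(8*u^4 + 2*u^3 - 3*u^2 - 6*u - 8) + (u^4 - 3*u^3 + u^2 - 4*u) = 9*u^4 - u^3 - 2*u^2 - 10*u - 8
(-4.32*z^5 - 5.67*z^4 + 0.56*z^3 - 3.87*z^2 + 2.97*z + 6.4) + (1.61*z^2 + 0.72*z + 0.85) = -4.32*z^5 - 5.67*z^4 + 0.56*z^3 - 2.26*z^2 + 3.69*z + 7.25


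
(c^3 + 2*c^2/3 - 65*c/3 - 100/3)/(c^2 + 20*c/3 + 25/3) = (c^2 - c - 20)/(c + 5)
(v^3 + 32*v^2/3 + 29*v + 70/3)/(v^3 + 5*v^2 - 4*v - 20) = (3*v^2 + 26*v + 35)/(3*(v^2 + 3*v - 10))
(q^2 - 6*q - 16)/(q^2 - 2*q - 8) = (q - 8)/(q - 4)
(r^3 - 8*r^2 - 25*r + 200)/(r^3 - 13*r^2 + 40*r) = (r + 5)/r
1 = 1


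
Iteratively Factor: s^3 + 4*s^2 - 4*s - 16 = (s + 4)*(s^2 - 4) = (s - 2)*(s + 4)*(s + 2)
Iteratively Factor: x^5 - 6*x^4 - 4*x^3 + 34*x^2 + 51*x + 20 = (x + 1)*(x^4 - 7*x^3 + 3*x^2 + 31*x + 20) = (x - 4)*(x + 1)*(x^3 - 3*x^2 - 9*x - 5) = (x - 4)*(x + 1)^2*(x^2 - 4*x - 5) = (x - 5)*(x - 4)*(x + 1)^2*(x + 1)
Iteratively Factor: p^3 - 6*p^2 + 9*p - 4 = (p - 4)*(p^2 - 2*p + 1) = (p - 4)*(p - 1)*(p - 1)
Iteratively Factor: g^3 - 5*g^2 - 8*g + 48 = (g + 3)*(g^2 - 8*g + 16) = (g - 4)*(g + 3)*(g - 4)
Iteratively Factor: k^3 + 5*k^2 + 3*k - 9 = (k - 1)*(k^2 + 6*k + 9) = (k - 1)*(k + 3)*(k + 3)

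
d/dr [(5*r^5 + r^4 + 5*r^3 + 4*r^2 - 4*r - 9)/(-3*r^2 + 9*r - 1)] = (-45*r^6 + 174*r^5 - 13*r^4 + 86*r^3 + 9*r^2 - 62*r + 85)/(9*r^4 - 54*r^3 + 87*r^2 - 18*r + 1)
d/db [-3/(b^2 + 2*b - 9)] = 6*(b + 1)/(b^2 + 2*b - 9)^2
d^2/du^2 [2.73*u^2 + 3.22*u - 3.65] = 5.46000000000000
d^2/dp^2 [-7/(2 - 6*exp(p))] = 21*(3*exp(p) + 1)*exp(p)/(2*(3*exp(p) - 1)^3)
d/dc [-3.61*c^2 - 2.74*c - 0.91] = -7.22*c - 2.74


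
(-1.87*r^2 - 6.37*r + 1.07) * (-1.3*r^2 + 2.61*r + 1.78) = 2.431*r^4 + 3.4003*r^3 - 21.3453*r^2 - 8.5459*r + 1.9046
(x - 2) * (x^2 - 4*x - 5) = x^3 - 6*x^2 + 3*x + 10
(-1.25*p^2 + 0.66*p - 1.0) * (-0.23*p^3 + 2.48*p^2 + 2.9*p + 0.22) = 0.2875*p^5 - 3.2518*p^4 - 1.7582*p^3 - 0.841*p^2 - 2.7548*p - 0.22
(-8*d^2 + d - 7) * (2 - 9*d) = 72*d^3 - 25*d^2 + 65*d - 14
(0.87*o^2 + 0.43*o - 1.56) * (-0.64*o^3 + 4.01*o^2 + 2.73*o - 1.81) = -0.5568*o^5 + 3.2135*o^4 + 5.0978*o^3 - 6.6564*o^2 - 5.0371*o + 2.8236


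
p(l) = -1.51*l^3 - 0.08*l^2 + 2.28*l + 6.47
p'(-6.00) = -159.84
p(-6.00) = 316.07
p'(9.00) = -366.09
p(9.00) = -1080.28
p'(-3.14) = -41.88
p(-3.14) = 45.27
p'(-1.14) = -3.42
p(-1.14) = 6.00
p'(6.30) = -178.52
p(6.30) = -359.91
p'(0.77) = -0.53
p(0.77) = 7.49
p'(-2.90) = -35.35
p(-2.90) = 36.01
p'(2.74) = -32.17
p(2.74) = -18.95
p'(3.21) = -44.91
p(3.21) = -36.98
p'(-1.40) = -6.37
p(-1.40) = 7.26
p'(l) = -4.53*l^2 - 0.16*l + 2.28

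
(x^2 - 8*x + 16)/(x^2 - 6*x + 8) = (x - 4)/(x - 2)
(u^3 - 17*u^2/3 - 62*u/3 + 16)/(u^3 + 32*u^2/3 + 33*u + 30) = (3*u^2 - 26*u + 16)/(3*u^2 + 23*u + 30)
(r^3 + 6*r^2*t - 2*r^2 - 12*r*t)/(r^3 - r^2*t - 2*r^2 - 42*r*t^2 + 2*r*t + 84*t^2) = r/(r - 7*t)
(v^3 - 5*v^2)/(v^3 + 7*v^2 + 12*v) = v*(v - 5)/(v^2 + 7*v + 12)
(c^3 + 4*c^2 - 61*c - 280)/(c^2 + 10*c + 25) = (c^2 - c - 56)/(c + 5)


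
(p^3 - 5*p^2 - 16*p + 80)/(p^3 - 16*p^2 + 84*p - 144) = (p^2 - p - 20)/(p^2 - 12*p + 36)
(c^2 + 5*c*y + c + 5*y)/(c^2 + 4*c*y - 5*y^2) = (-c - 1)/(-c + y)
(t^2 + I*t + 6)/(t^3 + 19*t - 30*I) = (t + 3*I)/(t^2 + 2*I*t + 15)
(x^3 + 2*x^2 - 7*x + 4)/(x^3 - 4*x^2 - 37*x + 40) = (x^2 + 3*x - 4)/(x^2 - 3*x - 40)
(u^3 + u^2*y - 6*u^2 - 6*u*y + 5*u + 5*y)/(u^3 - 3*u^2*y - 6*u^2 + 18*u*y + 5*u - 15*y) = (-u - y)/(-u + 3*y)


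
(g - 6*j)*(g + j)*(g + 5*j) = g^3 - 31*g*j^2 - 30*j^3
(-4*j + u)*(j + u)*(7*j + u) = -28*j^3 - 25*j^2*u + 4*j*u^2 + u^3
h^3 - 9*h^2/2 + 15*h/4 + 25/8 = (h - 5/2)^2*(h + 1/2)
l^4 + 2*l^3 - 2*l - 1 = (l - 1)*(l + 1)^3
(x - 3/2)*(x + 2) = x^2 + x/2 - 3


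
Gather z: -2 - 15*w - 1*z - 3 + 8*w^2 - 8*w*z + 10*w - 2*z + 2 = 8*w^2 - 5*w + z*(-8*w - 3) - 3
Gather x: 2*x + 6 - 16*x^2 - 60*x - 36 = -16*x^2 - 58*x - 30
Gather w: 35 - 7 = 28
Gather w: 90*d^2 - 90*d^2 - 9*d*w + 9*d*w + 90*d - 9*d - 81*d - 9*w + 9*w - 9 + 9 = 0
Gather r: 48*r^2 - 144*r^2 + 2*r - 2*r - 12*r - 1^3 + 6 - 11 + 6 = -96*r^2 - 12*r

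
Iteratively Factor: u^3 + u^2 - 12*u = (u - 3)*(u^2 + 4*u) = (u - 3)*(u + 4)*(u)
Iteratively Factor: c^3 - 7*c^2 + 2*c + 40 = (c - 5)*(c^2 - 2*c - 8) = (c - 5)*(c - 4)*(c + 2)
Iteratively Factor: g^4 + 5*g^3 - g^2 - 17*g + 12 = (g - 1)*(g^3 + 6*g^2 + 5*g - 12) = (g - 1)^2*(g^2 + 7*g + 12) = (g - 1)^2*(g + 3)*(g + 4)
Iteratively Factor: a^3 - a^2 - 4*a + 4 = (a - 1)*(a^2 - 4) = (a - 2)*(a - 1)*(a + 2)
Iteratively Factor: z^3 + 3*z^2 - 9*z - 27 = (z + 3)*(z^2 - 9) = (z + 3)^2*(z - 3)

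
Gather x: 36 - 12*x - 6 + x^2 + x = x^2 - 11*x + 30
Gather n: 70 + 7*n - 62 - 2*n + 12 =5*n + 20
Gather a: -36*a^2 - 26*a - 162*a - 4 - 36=-36*a^2 - 188*a - 40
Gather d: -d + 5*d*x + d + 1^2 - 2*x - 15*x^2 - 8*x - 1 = 5*d*x - 15*x^2 - 10*x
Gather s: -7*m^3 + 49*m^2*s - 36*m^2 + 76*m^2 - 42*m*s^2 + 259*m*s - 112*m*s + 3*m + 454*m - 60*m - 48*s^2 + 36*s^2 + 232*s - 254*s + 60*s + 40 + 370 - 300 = -7*m^3 + 40*m^2 + 397*m + s^2*(-42*m - 12) + s*(49*m^2 + 147*m + 38) + 110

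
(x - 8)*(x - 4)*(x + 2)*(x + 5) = x^4 - 5*x^3 - 42*x^2 + 104*x + 320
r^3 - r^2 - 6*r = r*(r - 3)*(r + 2)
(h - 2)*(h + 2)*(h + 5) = h^3 + 5*h^2 - 4*h - 20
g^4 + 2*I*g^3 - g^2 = g^2*(g + I)^2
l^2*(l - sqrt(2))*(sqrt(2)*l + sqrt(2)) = sqrt(2)*l^4 - 2*l^3 + sqrt(2)*l^3 - 2*l^2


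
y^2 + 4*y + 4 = (y + 2)^2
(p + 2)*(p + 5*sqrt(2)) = p^2 + 2*p + 5*sqrt(2)*p + 10*sqrt(2)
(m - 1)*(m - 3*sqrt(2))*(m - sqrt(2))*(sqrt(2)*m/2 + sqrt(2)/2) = sqrt(2)*m^4/2 - 4*m^3 + 5*sqrt(2)*m^2/2 + 4*m - 3*sqrt(2)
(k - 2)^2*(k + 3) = k^3 - k^2 - 8*k + 12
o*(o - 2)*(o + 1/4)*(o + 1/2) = o^4 - 5*o^3/4 - 11*o^2/8 - o/4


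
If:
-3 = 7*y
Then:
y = -3/7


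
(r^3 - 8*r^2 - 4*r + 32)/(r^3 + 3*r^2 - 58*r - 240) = (r^2 - 4)/(r^2 + 11*r + 30)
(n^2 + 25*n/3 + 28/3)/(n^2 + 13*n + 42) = (n + 4/3)/(n + 6)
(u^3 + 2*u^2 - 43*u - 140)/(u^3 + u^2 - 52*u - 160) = (u - 7)/(u - 8)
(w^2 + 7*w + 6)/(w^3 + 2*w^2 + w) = (w + 6)/(w*(w + 1))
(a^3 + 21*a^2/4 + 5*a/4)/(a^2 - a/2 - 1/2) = a*(4*a^2 + 21*a + 5)/(2*(2*a^2 - a - 1))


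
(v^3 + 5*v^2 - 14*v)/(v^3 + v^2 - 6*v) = (v + 7)/(v + 3)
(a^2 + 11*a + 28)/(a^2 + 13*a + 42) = (a + 4)/(a + 6)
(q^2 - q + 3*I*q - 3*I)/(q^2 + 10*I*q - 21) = (q - 1)/(q + 7*I)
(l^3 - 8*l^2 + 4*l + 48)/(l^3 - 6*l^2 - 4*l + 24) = (l - 4)/(l - 2)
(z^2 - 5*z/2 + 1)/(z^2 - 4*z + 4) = (z - 1/2)/(z - 2)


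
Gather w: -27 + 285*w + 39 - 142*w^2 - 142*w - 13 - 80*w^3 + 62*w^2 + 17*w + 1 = -80*w^3 - 80*w^2 + 160*w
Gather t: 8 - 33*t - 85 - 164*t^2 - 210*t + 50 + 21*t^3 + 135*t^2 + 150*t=21*t^3 - 29*t^2 - 93*t - 27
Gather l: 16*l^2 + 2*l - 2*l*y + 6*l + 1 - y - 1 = 16*l^2 + l*(8 - 2*y) - y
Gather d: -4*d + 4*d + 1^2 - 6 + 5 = 0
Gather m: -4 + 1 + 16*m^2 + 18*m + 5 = 16*m^2 + 18*m + 2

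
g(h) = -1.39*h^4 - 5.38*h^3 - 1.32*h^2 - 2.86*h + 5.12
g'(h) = -5.56*h^3 - 16.14*h^2 - 2.64*h - 2.86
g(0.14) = 4.68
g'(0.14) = -3.56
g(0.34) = 3.76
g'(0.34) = -5.84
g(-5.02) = -215.92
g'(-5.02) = 307.03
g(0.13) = 4.71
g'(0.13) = -3.49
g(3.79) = -604.36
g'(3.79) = -547.39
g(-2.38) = 32.38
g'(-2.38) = -13.04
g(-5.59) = -437.64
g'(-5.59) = 478.76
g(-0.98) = 10.44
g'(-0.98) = -10.54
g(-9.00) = -5273.83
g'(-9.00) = 2766.80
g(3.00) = -273.19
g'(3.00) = -306.16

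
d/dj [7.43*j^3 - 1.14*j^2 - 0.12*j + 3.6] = 22.29*j^2 - 2.28*j - 0.12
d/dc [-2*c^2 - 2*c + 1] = -4*c - 2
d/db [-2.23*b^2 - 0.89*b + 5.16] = -4.46*b - 0.89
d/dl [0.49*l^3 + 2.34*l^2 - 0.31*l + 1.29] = 1.47*l^2 + 4.68*l - 0.31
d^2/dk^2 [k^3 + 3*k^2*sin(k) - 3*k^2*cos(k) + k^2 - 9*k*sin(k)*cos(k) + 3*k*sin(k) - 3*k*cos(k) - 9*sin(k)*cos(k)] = 3*sqrt(2)*k^2*cos(k + pi/4) + 9*k*sin(k) + 18*k*sin(2*k) + 15*k*cos(k) + 6*k + 12*sin(k) - 18*sqrt(2)*cos(2*k + pi/4) + 2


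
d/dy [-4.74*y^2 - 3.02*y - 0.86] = -9.48*y - 3.02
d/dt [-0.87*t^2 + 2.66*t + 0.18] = 2.66 - 1.74*t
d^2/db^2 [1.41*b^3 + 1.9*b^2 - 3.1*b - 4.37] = 8.46*b + 3.8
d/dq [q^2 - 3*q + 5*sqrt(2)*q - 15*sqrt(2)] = 2*q - 3 + 5*sqrt(2)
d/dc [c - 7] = 1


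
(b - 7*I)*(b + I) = b^2 - 6*I*b + 7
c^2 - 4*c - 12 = (c - 6)*(c + 2)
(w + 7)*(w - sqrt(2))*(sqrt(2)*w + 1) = sqrt(2)*w^3 - w^2 + 7*sqrt(2)*w^2 - 7*w - sqrt(2)*w - 7*sqrt(2)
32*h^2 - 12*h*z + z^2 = (-8*h + z)*(-4*h + z)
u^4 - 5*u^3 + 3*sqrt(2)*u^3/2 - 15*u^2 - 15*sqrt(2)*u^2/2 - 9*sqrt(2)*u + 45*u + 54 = (u - 6)*(u + 1)*(u - 3*sqrt(2)/2)*(u + 3*sqrt(2))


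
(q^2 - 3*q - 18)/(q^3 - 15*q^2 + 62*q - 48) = (q + 3)/(q^2 - 9*q + 8)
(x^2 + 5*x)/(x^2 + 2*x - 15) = x/(x - 3)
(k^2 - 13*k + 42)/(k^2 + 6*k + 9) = (k^2 - 13*k + 42)/(k^2 + 6*k + 9)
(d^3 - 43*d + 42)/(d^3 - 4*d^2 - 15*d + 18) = (d + 7)/(d + 3)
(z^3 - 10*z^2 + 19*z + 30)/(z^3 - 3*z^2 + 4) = (z^2 - 11*z + 30)/(z^2 - 4*z + 4)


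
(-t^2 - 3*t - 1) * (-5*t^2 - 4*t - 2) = 5*t^4 + 19*t^3 + 19*t^2 + 10*t + 2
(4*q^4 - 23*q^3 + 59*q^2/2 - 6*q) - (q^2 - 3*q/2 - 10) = 4*q^4 - 23*q^3 + 57*q^2/2 - 9*q/2 + 10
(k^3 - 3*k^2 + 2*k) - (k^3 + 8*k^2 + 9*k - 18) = -11*k^2 - 7*k + 18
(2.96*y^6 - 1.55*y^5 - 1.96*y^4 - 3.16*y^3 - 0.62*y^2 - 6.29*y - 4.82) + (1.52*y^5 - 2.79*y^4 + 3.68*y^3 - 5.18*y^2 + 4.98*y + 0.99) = 2.96*y^6 - 0.03*y^5 - 4.75*y^4 + 0.52*y^3 - 5.8*y^2 - 1.31*y - 3.83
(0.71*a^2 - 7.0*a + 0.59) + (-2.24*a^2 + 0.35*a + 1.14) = -1.53*a^2 - 6.65*a + 1.73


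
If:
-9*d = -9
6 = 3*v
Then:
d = 1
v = 2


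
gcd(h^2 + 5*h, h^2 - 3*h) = h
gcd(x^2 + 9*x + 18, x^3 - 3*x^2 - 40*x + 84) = x + 6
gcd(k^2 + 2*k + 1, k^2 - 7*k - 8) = k + 1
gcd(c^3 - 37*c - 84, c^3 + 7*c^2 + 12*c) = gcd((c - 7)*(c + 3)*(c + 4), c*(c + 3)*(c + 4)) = c^2 + 7*c + 12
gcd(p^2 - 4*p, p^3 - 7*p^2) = p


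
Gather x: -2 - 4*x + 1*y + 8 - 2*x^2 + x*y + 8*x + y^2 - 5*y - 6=-2*x^2 + x*(y + 4) + y^2 - 4*y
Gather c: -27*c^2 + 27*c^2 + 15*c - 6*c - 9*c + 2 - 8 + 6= 0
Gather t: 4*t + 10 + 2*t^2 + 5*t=2*t^2 + 9*t + 10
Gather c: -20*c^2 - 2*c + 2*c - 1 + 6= 5 - 20*c^2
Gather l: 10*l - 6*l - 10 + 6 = 4*l - 4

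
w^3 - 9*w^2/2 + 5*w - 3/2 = (w - 3)*(w - 1)*(w - 1/2)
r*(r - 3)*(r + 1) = r^3 - 2*r^2 - 3*r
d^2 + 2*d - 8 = (d - 2)*(d + 4)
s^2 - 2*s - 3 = (s - 3)*(s + 1)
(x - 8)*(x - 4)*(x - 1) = x^3 - 13*x^2 + 44*x - 32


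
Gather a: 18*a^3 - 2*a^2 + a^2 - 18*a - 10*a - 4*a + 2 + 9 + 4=18*a^3 - a^2 - 32*a + 15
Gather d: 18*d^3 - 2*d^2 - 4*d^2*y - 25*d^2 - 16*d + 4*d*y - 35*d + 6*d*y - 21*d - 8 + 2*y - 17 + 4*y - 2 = 18*d^3 + d^2*(-4*y - 27) + d*(10*y - 72) + 6*y - 27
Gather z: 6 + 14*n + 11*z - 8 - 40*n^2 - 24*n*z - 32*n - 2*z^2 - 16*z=-40*n^2 - 18*n - 2*z^2 + z*(-24*n - 5) - 2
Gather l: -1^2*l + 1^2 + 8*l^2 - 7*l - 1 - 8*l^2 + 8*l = 0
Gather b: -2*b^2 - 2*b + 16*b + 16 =-2*b^2 + 14*b + 16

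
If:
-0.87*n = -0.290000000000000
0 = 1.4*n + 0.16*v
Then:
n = 0.33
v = -2.92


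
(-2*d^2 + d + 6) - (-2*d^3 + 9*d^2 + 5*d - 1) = 2*d^3 - 11*d^2 - 4*d + 7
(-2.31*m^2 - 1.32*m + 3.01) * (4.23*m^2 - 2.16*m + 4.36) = -9.7713*m^4 - 0.594*m^3 + 5.5119*m^2 - 12.2568*m + 13.1236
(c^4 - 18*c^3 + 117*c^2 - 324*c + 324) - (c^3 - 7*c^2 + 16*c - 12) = c^4 - 19*c^3 + 124*c^2 - 340*c + 336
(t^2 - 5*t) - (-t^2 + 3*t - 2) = 2*t^2 - 8*t + 2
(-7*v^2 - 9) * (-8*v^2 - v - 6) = 56*v^4 + 7*v^3 + 114*v^2 + 9*v + 54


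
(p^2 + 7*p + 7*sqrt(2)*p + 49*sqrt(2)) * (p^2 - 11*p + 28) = p^4 - 4*p^3 + 7*sqrt(2)*p^3 - 49*p^2 - 28*sqrt(2)*p^2 - 343*sqrt(2)*p + 196*p + 1372*sqrt(2)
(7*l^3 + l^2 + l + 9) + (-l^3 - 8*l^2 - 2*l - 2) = 6*l^3 - 7*l^2 - l + 7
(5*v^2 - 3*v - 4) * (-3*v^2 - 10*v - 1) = -15*v^4 - 41*v^3 + 37*v^2 + 43*v + 4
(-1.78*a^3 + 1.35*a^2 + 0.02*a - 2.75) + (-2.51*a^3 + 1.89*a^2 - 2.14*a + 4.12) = -4.29*a^3 + 3.24*a^2 - 2.12*a + 1.37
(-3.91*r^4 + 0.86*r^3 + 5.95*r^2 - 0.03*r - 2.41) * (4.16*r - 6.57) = -16.2656*r^5 + 29.2663*r^4 + 19.1018*r^3 - 39.2163*r^2 - 9.8285*r + 15.8337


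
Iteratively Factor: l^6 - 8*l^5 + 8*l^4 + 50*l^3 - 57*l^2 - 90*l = (l + 2)*(l^5 - 10*l^4 + 28*l^3 - 6*l^2 - 45*l) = (l - 3)*(l + 2)*(l^4 - 7*l^3 + 7*l^2 + 15*l) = l*(l - 3)*(l + 2)*(l^3 - 7*l^2 + 7*l + 15) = l*(l - 5)*(l - 3)*(l + 2)*(l^2 - 2*l - 3) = l*(l - 5)*(l - 3)*(l + 1)*(l + 2)*(l - 3)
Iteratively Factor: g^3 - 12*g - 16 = (g + 2)*(g^2 - 2*g - 8) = (g - 4)*(g + 2)*(g + 2)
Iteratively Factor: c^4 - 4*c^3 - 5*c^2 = (c - 5)*(c^3 + c^2) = c*(c - 5)*(c^2 + c) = c^2*(c - 5)*(c + 1)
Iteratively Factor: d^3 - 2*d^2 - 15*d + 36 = (d - 3)*(d^2 + d - 12) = (d - 3)^2*(d + 4)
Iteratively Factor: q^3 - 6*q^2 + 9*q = (q)*(q^2 - 6*q + 9) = q*(q - 3)*(q - 3)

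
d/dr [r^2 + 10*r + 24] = 2*r + 10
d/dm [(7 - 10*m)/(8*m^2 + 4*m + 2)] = 4*(5*m^2 - 7*m - 3)/(16*m^4 + 16*m^3 + 12*m^2 + 4*m + 1)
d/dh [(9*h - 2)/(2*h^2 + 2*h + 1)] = (-18*h^2 + 8*h + 13)/(4*h^4 + 8*h^3 + 8*h^2 + 4*h + 1)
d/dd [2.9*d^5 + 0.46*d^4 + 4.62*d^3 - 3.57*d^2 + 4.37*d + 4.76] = 14.5*d^4 + 1.84*d^3 + 13.86*d^2 - 7.14*d + 4.37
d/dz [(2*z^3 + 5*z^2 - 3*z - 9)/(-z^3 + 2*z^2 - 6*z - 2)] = (9*z^4 - 30*z^3 - 63*z^2 + 16*z - 48)/(z^6 - 4*z^5 + 16*z^4 - 20*z^3 + 28*z^2 + 24*z + 4)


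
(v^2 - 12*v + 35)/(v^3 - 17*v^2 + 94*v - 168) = (v - 5)/(v^2 - 10*v + 24)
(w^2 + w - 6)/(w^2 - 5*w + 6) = (w + 3)/(w - 3)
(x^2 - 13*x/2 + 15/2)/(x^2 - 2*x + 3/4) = 2*(x - 5)/(2*x - 1)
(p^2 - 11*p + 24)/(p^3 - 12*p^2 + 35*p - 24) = 1/(p - 1)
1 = 1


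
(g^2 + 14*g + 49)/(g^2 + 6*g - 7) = (g + 7)/(g - 1)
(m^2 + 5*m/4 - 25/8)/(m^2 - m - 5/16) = 2*(2*m + 5)/(4*m + 1)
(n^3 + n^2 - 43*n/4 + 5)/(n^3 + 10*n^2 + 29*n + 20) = (n^2 - 3*n + 5/4)/(n^2 + 6*n + 5)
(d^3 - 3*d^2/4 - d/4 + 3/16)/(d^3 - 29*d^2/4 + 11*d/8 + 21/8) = (d - 1/2)/(d - 7)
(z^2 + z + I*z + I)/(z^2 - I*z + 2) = (z + 1)/(z - 2*I)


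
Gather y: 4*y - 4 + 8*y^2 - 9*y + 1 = 8*y^2 - 5*y - 3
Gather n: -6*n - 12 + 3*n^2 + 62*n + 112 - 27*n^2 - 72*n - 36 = -24*n^2 - 16*n + 64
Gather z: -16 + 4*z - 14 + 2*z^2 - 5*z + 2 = 2*z^2 - z - 28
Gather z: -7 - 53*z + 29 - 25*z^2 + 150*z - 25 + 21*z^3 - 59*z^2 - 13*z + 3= 21*z^3 - 84*z^2 + 84*z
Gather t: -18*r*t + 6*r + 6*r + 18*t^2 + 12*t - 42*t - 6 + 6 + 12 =12*r + 18*t^2 + t*(-18*r - 30) + 12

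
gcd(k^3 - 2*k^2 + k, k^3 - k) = k^2 - k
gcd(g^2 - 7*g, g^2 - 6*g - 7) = g - 7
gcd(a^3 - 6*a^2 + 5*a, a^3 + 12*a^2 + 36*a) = a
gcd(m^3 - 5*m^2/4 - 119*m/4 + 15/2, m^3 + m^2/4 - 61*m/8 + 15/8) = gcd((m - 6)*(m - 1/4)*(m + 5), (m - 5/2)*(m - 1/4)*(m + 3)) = m - 1/4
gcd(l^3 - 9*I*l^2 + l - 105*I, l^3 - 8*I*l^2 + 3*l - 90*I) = l^2 - 2*I*l + 15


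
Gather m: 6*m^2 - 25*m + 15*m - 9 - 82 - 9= 6*m^2 - 10*m - 100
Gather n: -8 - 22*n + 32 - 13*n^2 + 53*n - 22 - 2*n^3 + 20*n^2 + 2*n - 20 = -2*n^3 + 7*n^2 + 33*n - 18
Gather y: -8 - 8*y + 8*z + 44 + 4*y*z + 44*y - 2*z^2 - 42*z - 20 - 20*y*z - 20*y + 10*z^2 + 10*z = y*(16 - 16*z) + 8*z^2 - 24*z + 16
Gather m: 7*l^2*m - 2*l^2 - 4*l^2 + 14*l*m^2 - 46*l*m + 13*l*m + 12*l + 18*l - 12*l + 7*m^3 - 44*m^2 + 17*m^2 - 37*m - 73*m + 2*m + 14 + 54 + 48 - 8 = -6*l^2 + 18*l + 7*m^3 + m^2*(14*l - 27) + m*(7*l^2 - 33*l - 108) + 108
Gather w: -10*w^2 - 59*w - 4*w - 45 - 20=-10*w^2 - 63*w - 65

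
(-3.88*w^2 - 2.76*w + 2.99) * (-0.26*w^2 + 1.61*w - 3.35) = 1.0088*w^4 - 5.5292*w^3 + 7.777*w^2 + 14.0599*w - 10.0165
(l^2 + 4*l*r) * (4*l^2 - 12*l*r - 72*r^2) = 4*l^4 + 4*l^3*r - 120*l^2*r^2 - 288*l*r^3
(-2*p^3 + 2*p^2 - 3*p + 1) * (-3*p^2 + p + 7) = 6*p^5 - 8*p^4 - 3*p^3 + 8*p^2 - 20*p + 7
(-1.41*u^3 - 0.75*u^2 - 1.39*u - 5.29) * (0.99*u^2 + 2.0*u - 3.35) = -1.3959*u^5 - 3.5625*u^4 + 1.8474*u^3 - 5.5046*u^2 - 5.9235*u + 17.7215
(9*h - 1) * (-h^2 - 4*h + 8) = -9*h^3 - 35*h^2 + 76*h - 8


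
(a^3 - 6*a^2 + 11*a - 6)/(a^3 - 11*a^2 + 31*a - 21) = (a - 2)/(a - 7)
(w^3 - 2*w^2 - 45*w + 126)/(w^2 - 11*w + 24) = (w^2 + w - 42)/(w - 8)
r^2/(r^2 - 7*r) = r/(r - 7)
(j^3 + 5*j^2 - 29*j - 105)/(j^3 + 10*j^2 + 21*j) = (j - 5)/j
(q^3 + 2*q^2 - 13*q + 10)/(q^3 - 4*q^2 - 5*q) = (-q^3 - 2*q^2 + 13*q - 10)/(q*(-q^2 + 4*q + 5))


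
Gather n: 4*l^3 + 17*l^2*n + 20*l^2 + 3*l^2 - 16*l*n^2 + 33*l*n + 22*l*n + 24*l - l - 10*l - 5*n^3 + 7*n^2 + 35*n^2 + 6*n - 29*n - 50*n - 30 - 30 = 4*l^3 + 23*l^2 + 13*l - 5*n^3 + n^2*(42 - 16*l) + n*(17*l^2 + 55*l - 73) - 60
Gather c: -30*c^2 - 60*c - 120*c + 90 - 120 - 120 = -30*c^2 - 180*c - 150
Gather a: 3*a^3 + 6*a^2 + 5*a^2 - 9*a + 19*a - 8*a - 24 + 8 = 3*a^3 + 11*a^2 + 2*a - 16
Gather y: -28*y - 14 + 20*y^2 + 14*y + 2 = 20*y^2 - 14*y - 12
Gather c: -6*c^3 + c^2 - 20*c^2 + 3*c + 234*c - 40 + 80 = -6*c^3 - 19*c^2 + 237*c + 40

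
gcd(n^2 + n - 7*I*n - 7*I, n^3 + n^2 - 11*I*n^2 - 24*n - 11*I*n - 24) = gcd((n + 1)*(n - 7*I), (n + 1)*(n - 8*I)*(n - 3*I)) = n + 1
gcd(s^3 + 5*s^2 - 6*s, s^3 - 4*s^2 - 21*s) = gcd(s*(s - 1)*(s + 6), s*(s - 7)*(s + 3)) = s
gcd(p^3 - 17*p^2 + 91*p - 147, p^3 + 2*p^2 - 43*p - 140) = p - 7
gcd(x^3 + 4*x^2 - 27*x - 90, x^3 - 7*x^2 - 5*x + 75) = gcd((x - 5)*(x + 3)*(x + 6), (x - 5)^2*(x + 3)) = x^2 - 2*x - 15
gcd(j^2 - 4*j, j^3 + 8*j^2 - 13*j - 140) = j - 4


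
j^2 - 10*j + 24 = (j - 6)*(j - 4)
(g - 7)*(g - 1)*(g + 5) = g^3 - 3*g^2 - 33*g + 35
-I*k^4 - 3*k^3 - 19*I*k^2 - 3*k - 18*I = (k - 6*I)*(k - I)*(k + 3*I)*(-I*k + 1)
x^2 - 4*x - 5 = (x - 5)*(x + 1)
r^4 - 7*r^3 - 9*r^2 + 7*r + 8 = (r - 8)*(r - 1)*(r + 1)^2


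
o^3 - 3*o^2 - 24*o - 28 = (o - 7)*(o + 2)^2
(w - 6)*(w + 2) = w^2 - 4*w - 12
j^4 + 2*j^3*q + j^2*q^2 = j^2*(j + q)^2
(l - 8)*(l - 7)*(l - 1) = l^3 - 16*l^2 + 71*l - 56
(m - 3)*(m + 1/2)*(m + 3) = m^3 + m^2/2 - 9*m - 9/2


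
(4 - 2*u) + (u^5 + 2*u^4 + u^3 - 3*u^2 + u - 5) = u^5 + 2*u^4 + u^3 - 3*u^2 - u - 1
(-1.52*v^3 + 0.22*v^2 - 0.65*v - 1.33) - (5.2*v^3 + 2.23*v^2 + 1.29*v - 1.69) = -6.72*v^3 - 2.01*v^2 - 1.94*v + 0.36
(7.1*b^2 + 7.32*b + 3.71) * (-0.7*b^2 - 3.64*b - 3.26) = -4.97*b^4 - 30.968*b^3 - 52.3878*b^2 - 37.3676*b - 12.0946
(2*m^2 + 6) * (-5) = -10*m^2 - 30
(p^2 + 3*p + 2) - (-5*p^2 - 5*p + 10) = 6*p^2 + 8*p - 8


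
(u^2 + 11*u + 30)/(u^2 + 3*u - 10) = (u + 6)/(u - 2)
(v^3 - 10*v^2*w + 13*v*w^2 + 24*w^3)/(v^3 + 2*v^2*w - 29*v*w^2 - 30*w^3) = (v^2 - 11*v*w + 24*w^2)/(v^2 + v*w - 30*w^2)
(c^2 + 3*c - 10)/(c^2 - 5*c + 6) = (c + 5)/(c - 3)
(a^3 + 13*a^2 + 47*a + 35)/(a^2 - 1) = (a^2 + 12*a + 35)/(a - 1)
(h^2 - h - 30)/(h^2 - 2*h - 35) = (h - 6)/(h - 7)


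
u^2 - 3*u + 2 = (u - 2)*(u - 1)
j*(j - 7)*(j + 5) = j^3 - 2*j^2 - 35*j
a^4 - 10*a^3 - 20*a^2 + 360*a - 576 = (a - 8)*(a - 6)*(a - 2)*(a + 6)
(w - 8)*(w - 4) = w^2 - 12*w + 32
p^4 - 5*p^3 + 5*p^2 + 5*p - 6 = (p - 3)*(p - 2)*(p - 1)*(p + 1)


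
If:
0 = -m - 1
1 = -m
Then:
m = -1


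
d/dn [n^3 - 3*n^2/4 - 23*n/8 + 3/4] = 3*n^2 - 3*n/2 - 23/8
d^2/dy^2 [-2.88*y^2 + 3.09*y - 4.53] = -5.76000000000000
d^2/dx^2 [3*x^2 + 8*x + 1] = 6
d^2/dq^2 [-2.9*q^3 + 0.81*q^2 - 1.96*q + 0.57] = 1.62 - 17.4*q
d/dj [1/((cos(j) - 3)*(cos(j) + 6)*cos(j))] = 3*(sin(j) - 6*sin(j)/cos(j)^2 + 2*tan(j))/((cos(j) - 3)^2*(cos(j) + 6)^2)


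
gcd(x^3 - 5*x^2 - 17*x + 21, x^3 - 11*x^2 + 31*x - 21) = x^2 - 8*x + 7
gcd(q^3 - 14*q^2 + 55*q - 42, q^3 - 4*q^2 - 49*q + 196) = q - 7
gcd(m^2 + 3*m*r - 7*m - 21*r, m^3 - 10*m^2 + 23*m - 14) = m - 7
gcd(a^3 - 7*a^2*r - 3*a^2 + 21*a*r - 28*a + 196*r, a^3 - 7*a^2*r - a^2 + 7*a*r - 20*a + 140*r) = -a^2 + 7*a*r - 4*a + 28*r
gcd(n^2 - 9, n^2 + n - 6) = n + 3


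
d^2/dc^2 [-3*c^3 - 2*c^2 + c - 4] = -18*c - 4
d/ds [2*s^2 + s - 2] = 4*s + 1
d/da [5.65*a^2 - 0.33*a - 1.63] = 11.3*a - 0.33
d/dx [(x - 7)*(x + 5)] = 2*x - 2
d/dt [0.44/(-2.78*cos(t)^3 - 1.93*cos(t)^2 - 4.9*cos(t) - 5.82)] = (3.6696*sin(t)^2 - 1.6984*cos(t) - 5.8256)*sin(t)/(2.78*cos(t)^3 + 1.93*cos(t)^2 + 4.9*cos(t) + 5.82)^2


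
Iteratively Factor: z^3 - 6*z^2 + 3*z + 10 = (z + 1)*(z^2 - 7*z + 10) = (z - 2)*(z + 1)*(z - 5)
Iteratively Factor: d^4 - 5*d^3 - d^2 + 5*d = (d)*(d^3 - 5*d^2 - d + 5) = d*(d - 5)*(d^2 - 1) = d*(d - 5)*(d + 1)*(d - 1)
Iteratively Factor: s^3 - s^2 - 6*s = (s)*(s^2 - s - 6) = s*(s - 3)*(s + 2)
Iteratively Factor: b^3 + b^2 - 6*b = (b + 3)*(b^2 - 2*b) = b*(b + 3)*(b - 2)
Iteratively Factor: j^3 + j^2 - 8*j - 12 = (j - 3)*(j^2 + 4*j + 4) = (j - 3)*(j + 2)*(j + 2)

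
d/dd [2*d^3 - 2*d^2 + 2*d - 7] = 6*d^2 - 4*d + 2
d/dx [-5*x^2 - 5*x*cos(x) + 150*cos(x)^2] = 5*x*sin(x) - 10*x - 150*sin(2*x) - 5*cos(x)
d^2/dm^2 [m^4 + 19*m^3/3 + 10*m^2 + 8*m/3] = 12*m^2 + 38*m + 20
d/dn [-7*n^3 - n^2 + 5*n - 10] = -21*n^2 - 2*n + 5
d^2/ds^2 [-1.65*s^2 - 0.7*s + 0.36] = -3.30000000000000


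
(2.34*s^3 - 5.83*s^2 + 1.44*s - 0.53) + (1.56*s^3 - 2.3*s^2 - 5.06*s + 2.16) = 3.9*s^3 - 8.13*s^2 - 3.62*s + 1.63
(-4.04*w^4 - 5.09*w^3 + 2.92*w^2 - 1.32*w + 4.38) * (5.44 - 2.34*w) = 9.4536*w^5 - 10.067*w^4 - 34.5224*w^3 + 18.9736*w^2 - 17.43*w + 23.8272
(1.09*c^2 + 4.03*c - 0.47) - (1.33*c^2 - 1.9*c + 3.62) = -0.24*c^2 + 5.93*c - 4.09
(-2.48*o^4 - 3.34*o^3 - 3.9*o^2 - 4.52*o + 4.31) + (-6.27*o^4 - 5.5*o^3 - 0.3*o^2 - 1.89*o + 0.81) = -8.75*o^4 - 8.84*o^3 - 4.2*o^2 - 6.41*o + 5.12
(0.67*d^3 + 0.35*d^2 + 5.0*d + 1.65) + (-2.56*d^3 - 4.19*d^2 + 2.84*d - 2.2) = -1.89*d^3 - 3.84*d^2 + 7.84*d - 0.55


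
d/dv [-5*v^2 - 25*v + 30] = -10*v - 25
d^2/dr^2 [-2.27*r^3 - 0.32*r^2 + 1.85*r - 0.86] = -13.62*r - 0.64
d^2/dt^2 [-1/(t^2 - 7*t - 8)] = 2*(-t^2 + 7*t + (2*t - 7)^2 + 8)/(-t^2 + 7*t + 8)^3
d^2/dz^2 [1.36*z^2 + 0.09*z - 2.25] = 2.72000000000000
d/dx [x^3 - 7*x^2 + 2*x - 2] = 3*x^2 - 14*x + 2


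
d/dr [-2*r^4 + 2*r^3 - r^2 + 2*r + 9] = -8*r^3 + 6*r^2 - 2*r + 2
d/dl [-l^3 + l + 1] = 1 - 3*l^2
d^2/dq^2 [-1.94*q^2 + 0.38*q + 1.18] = -3.88000000000000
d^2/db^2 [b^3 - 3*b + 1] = 6*b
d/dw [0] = 0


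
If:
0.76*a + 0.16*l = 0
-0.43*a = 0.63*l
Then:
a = 0.00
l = 0.00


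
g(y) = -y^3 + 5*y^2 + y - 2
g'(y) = -3*y^2 + 10*y + 1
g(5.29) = -4.83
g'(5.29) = -30.05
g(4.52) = 12.33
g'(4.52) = -15.09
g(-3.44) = 94.44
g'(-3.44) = -68.90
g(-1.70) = 15.66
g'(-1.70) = -24.67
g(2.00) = 12.00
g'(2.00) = 9.00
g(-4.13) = 149.60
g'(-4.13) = -91.47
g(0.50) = -0.38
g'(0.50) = 5.25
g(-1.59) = 13.07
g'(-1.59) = -22.48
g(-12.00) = 2434.00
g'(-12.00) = -551.00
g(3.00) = 19.00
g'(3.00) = 4.00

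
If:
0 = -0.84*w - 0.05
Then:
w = -0.06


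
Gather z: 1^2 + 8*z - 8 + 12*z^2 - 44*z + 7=12*z^2 - 36*z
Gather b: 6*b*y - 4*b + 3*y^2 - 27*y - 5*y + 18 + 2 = b*(6*y - 4) + 3*y^2 - 32*y + 20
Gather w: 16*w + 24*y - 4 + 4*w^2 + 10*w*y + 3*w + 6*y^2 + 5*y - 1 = 4*w^2 + w*(10*y + 19) + 6*y^2 + 29*y - 5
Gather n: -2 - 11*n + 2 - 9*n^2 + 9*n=-9*n^2 - 2*n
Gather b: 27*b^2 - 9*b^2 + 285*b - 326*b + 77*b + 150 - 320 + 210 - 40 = 18*b^2 + 36*b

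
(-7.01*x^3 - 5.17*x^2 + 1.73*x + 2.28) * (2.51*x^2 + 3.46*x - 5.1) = -17.5951*x^5 - 37.2313*x^4 + 22.2051*x^3 + 38.0756*x^2 - 0.9342*x - 11.628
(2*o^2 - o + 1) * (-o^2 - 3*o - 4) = -2*o^4 - 5*o^3 - 6*o^2 + o - 4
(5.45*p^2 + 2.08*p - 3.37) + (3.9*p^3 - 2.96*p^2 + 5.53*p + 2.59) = 3.9*p^3 + 2.49*p^2 + 7.61*p - 0.78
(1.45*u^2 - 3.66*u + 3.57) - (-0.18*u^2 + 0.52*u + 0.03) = 1.63*u^2 - 4.18*u + 3.54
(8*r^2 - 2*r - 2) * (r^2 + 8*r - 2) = 8*r^4 + 62*r^3 - 34*r^2 - 12*r + 4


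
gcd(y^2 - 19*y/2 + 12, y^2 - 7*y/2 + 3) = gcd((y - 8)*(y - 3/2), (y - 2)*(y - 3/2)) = y - 3/2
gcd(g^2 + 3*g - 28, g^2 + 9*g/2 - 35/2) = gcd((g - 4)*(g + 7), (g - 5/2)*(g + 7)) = g + 7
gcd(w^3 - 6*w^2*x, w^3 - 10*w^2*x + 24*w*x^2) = -w^2 + 6*w*x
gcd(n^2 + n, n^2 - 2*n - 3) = n + 1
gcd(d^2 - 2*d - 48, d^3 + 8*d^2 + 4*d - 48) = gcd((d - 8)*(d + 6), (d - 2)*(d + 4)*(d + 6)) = d + 6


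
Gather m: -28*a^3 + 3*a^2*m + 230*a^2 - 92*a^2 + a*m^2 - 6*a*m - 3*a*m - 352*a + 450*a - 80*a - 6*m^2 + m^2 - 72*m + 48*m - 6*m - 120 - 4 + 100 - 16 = -28*a^3 + 138*a^2 + 18*a + m^2*(a - 5) + m*(3*a^2 - 9*a - 30) - 40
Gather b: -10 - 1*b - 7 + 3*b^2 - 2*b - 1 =3*b^2 - 3*b - 18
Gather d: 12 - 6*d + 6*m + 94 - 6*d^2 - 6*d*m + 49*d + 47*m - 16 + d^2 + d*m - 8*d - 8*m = -5*d^2 + d*(35 - 5*m) + 45*m + 90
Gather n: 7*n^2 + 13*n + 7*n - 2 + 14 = 7*n^2 + 20*n + 12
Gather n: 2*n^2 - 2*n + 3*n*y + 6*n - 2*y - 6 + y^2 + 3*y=2*n^2 + n*(3*y + 4) + y^2 + y - 6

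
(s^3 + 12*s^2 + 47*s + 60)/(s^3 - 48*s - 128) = (s^2 + 8*s + 15)/(s^2 - 4*s - 32)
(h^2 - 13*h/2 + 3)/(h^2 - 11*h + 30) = (h - 1/2)/(h - 5)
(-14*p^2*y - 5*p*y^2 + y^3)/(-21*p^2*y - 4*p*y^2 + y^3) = (2*p + y)/(3*p + y)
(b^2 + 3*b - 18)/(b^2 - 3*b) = (b + 6)/b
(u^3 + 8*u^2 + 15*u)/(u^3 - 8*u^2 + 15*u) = (u^2 + 8*u + 15)/(u^2 - 8*u + 15)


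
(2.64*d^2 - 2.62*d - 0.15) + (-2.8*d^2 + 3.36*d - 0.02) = -0.16*d^2 + 0.74*d - 0.17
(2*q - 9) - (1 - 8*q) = 10*q - 10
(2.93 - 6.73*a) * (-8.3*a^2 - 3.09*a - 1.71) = 55.859*a^3 - 3.5233*a^2 + 2.4546*a - 5.0103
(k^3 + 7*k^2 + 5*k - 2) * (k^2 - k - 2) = k^5 + 6*k^4 - 4*k^3 - 21*k^2 - 8*k + 4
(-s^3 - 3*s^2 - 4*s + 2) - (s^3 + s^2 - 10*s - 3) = -2*s^3 - 4*s^2 + 6*s + 5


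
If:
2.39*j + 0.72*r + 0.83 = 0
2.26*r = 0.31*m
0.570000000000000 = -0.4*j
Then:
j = -1.42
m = 26.08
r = 3.58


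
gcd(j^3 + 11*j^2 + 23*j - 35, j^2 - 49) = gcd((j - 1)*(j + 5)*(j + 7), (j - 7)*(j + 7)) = j + 7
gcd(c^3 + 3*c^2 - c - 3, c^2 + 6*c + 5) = c + 1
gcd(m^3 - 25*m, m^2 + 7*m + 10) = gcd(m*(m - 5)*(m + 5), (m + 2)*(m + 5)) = m + 5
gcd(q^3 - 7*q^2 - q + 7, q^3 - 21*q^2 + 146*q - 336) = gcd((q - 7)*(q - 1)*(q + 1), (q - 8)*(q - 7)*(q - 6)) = q - 7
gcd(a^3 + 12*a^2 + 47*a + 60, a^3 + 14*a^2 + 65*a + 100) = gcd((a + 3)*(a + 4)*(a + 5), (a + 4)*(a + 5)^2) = a^2 + 9*a + 20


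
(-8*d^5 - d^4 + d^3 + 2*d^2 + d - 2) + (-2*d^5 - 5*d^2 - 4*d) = -10*d^5 - d^4 + d^3 - 3*d^2 - 3*d - 2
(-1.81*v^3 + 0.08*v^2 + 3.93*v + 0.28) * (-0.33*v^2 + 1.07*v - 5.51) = 0.5973*v^5 - 1.9631*v^4 + 8.7618*v^3 + 3.6719*v^2 - 21.3547*v - 1.5428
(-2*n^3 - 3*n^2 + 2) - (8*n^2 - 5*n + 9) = -2*n^3 - 11*n^2 + 5*n - 7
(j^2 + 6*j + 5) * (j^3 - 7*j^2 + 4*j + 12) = j^5 - j^4 - 33*j^3 + j^2 + 92*j + 60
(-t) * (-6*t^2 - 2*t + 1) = 6*t^3 + 2*t^2 - t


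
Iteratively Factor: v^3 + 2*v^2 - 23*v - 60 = (v - 5)*(v^2 + 7*v + 12) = (v - 5)*(v + 4)*(v + 3)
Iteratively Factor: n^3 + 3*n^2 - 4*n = (n - 1)*(n^2 + 4*n) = n*(n - 1)*(n + 4)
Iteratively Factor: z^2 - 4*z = (z - 4)*(z)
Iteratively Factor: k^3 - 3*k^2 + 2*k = (k - 1)*(k^2 - 2*k) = k*(k - 1)*(k - 2)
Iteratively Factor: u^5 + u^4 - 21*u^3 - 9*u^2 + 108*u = (u)*(u^4 + u^3 - 21*u^2 - 9*u + 108) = u*(u - 3)*(u^3 + 4*u^2 - 9*u - 36) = u*(u - 3)^2*(u^2 + 7*u + 12) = u*(u - 3)^2*(u + 4)*(u + 3)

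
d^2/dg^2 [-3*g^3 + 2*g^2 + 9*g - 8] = 4 - 18*g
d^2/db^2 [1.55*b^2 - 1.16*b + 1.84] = 3.10000000000000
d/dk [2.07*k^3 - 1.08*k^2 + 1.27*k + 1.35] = 6.21*k^2 - 2.16*k + 1.27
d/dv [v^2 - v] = 2*v - 1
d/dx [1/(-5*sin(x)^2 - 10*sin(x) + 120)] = 2*(sin(x) + 1)*cos(x)/(5*(sin(x)^2 + 2*sin(x) - 24)^2)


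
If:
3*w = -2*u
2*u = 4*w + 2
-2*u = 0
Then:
No Solution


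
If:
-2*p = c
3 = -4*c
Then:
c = -3/4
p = 3/8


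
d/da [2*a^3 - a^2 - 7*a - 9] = 6*a^2 - 2*a - 7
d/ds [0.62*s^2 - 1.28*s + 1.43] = 1.24*s - 1.28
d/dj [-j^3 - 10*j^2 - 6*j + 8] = -3*j^2 - 20*j - 6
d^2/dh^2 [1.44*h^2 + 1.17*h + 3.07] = 2.88000000000000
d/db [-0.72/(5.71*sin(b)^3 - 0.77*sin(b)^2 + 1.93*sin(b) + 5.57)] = (12.3336*sin(b)^2 - 1.1088*sin(b) + 1.3896)*cos(b)/(5.71*sin(b)^3 - 0.77*sin(b)^2 + 1.93*sin(b) + 5.57)^2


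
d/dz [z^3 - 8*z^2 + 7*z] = 3*z^2 - 16*z + 7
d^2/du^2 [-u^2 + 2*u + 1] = -2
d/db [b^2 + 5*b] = 2*b + 5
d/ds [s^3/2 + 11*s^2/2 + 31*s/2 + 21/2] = 3*s^2/2 + 11*s + 31/2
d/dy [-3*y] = -3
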